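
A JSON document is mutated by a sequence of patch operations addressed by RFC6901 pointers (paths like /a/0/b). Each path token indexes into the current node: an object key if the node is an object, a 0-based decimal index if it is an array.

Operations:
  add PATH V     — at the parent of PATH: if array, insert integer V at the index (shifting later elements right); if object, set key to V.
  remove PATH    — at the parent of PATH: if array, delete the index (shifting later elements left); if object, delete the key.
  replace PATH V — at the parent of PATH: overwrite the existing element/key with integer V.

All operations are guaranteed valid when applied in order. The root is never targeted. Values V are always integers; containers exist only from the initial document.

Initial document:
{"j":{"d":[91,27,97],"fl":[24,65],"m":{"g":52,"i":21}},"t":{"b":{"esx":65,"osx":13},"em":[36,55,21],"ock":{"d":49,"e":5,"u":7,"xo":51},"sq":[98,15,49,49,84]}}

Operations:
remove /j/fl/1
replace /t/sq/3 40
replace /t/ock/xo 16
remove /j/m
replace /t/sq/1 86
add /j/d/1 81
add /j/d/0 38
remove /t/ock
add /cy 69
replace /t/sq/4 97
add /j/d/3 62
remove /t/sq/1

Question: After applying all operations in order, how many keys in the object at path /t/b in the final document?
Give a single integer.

Answer: 2

Derivation:
After op 1 (remove /j/fl/1): {"j":{"d":[91,27,97],"fl":[24],"m":{"g":52,"i":21}},"t":{"b":{"esx":65,"osx":13},"em":[36,55,21],"ock":{"d":49,"e":5,"u":7,"xo":51},"sq":[98,15,49,49,84]}}
After op 2 (replace /t/sq/3 40): {"j":{"d":[91,27,97],"fl":[24],"m":{"g":52,"i":21}},"t":{"b":{"esx":65,"osx":13},"em":[36,55,21],"ock":{"d":49,"e":5,"u":7,"xo":51},"sq":[98,15,49,40,84]}}
After op 3 (replace /t/ock/xo 16): {"j":{"d":[91,27,97],"fl":[24],"m":{"g":52,"i":21}},"t":{"b":{"esx":65,"osx":13},"em":[36,55,21],"ock":{"d":49,"e":5,"u":7,"xo":16},"sq":[98,15,49,40,84]}}
After op 4 (remove /j/m): {"j":{"d":[91,27,97],"fl":[24]},"t":{"b":{"esx":65,"osx":13},"em":[36,55,21],"ock":{"d":49,"e":5,"u":7,"xo":16},"sq":[98,15,49,40,84]}}
After op 5 (replace /t/sq/1 86): {"j":{"d":[91,27,97],"fl":[24]},"t":{"b":{"esx":65,"osx":13},"em":[36,55,21],"ock":{"d":49,"e":5,"u":7,"xo":16},"sq":[98,86,49,40,84]}}
After op 6 (add /j/d/1 81): {"j":{"d":[91,81,27,97],"fl":[24]},"t":{"b":{"esx":65,"osx":13},"em":[36,55,21],"ock":{"d":49,"e":5,"u":7,"xo":16},"sq":[98,86,49,40,84]}}
After op 7 (add /j/d/0 38): {"j":{"d":[38,91,81,27,97],"fl":[24]},"t":{"b":{"esx":65,"osx":13},"em":[36,55,21],"ock":{"d":49,"e":5,"u":7,"xo":16},"sq":[98,86,49,40,84]}}
After op 8 (remove /t/ock): {"j":{"d":[38,91,81,27,97],"fl":[24]},"t":{"b":{"esx":65,"osx":13},"em":[36,55,21],"sq":[98,86,49,40,84]}}
After op 9 (add /cy 69): {"cy":69,"j":{"d":[38,91,81,27,97],"fl":[24]},"t":{"b":{"esx":65,"osx":13},"em":[36,55,21],"sq":[98,86,49,40,84]}}
After op 10 (replace /t/sq/4 97): {"cy":69,"j":{"d":[38,91,81,27,97],"fl":[24]},"t":{"b":{"esx":65,"osx":13},"em":[36,55,21],"sq":[98,86,49,40,97]}}
After op 11 (add /j/d/3 62): {"cy":69,"j":{"d":[38,91,81,62,27,97],"fl":[24]},"t":{"b":{"esx":65,"osx":13},"em":[36,55,21],"sq":[98,86,49,40,97]}}
After op 12 (remove /t/sq/1): {"cy":69,"j":{"d":[38,91,81,62,27,97],"fl":[24]},"t":{"b":{"esx":65,"osx":13},"em":[36,55,21],"sq":[98,49,40,97]}}
Size at path /t/b: 2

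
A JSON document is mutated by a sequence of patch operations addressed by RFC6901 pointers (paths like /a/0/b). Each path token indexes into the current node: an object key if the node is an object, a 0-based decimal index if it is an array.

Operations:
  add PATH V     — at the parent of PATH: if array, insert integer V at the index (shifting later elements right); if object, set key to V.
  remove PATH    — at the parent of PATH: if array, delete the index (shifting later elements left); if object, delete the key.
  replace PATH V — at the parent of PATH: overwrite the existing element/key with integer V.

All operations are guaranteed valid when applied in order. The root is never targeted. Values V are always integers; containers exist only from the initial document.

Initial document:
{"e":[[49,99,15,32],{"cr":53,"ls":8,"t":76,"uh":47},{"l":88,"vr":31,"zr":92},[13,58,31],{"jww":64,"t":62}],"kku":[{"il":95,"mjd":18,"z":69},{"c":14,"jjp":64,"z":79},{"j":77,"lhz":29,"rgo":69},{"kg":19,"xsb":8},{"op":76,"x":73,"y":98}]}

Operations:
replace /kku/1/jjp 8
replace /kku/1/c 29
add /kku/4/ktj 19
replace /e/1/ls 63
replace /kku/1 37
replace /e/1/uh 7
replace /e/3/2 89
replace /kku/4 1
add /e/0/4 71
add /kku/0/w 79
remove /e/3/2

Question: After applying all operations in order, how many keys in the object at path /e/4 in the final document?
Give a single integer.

Answer: 2

Derivation:
After op 1 (replace /kku/1/jjp 8): {"e":[[49,99,15,32],{"cr":53,"ls":8,"t":76,"uh":47},{"l":88,"vr":31,"zr":92},[13,58,31],{"jww":64,"t":62}],"kku":[{"il":95,"mjd":18,"z":69},{"c":14,"jjp":8,"z":79},{"j":77,"lhz":29,"rgo":69},{"kg":19,"xsb":8},{"op":76,"x":73,"y":98}]}
After op 2 (replace /kku/1/c 29): {"e":[[49,99,15,32],{"cr":53,"ls":8,"t":76,"uh":47},{"l":88,"vr":31,"zr":92},[13,58,31],{"jww":64,"t":62}],"kku":[{"il":95,"mjd":18,"z":69},{"c":29,"jjp":8,"z":79},{"j":77,"lhz":29,"rgo":69},{"kg":19,"xsb":8},{"op":76,"x":73,"y":98}]}
After op 3 (add /kku/4/ktj 19): {"e":[[49,99,15,32],{"cr":53,"ls":8,"t":76,"uh":47},{"l":88,"vr":31,"zr":92},[13,58,31],{"jww":64,"t":62}],"kku":[{"il":95,"mjd":18,"z":69},{"c":29,"jjp":8,"z":79},{"j":77,"lhz":29,"rgo":69},{"kg":19,"xsb":8},{"ktj":19,"op":76,"x":73,"y":98}]}
After op 4 (replace /e/1/ls 63): {"e":[[49,99,15,32],{"cr":53,"ls":63,"t":76,"uh":47},{"l":88,"vr":31,"zr":92},[13,58,31],{"jww":64,"t":62}],"kku":[{"il":95,"mjd":18,"z":69},{"c":29,"jjp":8,"z":79},{"j":77,"lhz":29,"rgo":69},{"kg":19,"xsb":8},{"ktj":19,"op":76,"x":73,"y":98}]}
After op 5 (replace /kku/1 37): {"e":[[49,99,15,32],{"cr":53,"ls":63,"t":76,"uh":47},{"l":88,"vr":31,"zr":92},[13,58,31],{"jww":64,"t":62}],"kku":[{"il":95,"mjd":18,"z":69},37,{"j":77,"lhz":29,"rgo":69},{"kg":19,"xsb":8},{"ktj":19,"op":76,"x":73,"y":98}]}
After op 6 (replace /e/1/uh 7): {"e":[[49,99,15,32],{"cr":53,"ls":63,"t":76,"uh":7},{"l":88,"vr":31,"zr":92},[13,58,31],{"jww":64,"t":62}],"kku":[{"il":95,"mjd":18,"z":69},37,{"j":77,"lhz":29,"rgo":69},{"kg":19,"xsb":8},{"ktj":19,"op":76,"x":73,"y":98}]}
After op 7 (replace /e/3/2 89): {"e":[[49,99,15,32],{"cr":53,"ls":63,"t":76,"uh":7},{"l":88,"vr":31,"zr":92},[13,58,89],{"jww":64,"t":62}],"kku":[{"il":95,"mjd":18,"z":69},37,{"j":77,"lhz":29,"rgo":69},{"kg":19,"xsb":8},{"ktj":19,"op":76,"x":73,"y":98}]}
After op 8 (replace /kku/4 1): {"e":[[49,99,15,32],{"cr":53,"ls":63,"t":76,"uh":7},{"l":88,"vr":31,"zr":92},[13,58,89],{"jww":64,"t":62}],"kku":[{"il":95,"mjd":18,"z":69},37,{"j":77,"lhz":29,"rgo":69},{"kg":19,"xsb":8},1]}
After op 9 (add /e/0/4 71): {"e":[[49,99,15,32,71],{"cr":53,"ls":63,"t":76,"uh":7},{"l":88,"vr":31,"zr":92},[13,58,89],{"jww":64,"t":62}],"kku":[{"il":95,"mjd":18,"z":69},37,{"j":77,"lhz":29,"rgo":69},{"kg":19,"xsb":8},1]}
After op 10 (add /kku/0/w 79): {"e":[[49,99,15,32,71],{"cr":53,"ls":63,"t":76,"uh":7},{"l":88,"vr":31,"zr":92},[13,58,89],{"jww":64,"t":62}],"kku":[{"il":95,"mjd":18,"w":79,"z":69},37,{"j":77,"lhz":29,"rgo":69},{"kg":19,"xsb":8},1]}
After op 11 (remove /e/3/2): {"e":[[49,99,15,32,71],{"cr":53,"ls":63,"t":76,"uh":7},{"l":88,"vr":31,"zr":92},[13,58],{"jww":64,"t":62}],"kku":[{"il":95,"mjd":18,"w":79,"z":69},37,{"j":77,"lhz":29,"rgo":69},{"kg":19,"xsb":8},1]}
Size at path /e/4: 2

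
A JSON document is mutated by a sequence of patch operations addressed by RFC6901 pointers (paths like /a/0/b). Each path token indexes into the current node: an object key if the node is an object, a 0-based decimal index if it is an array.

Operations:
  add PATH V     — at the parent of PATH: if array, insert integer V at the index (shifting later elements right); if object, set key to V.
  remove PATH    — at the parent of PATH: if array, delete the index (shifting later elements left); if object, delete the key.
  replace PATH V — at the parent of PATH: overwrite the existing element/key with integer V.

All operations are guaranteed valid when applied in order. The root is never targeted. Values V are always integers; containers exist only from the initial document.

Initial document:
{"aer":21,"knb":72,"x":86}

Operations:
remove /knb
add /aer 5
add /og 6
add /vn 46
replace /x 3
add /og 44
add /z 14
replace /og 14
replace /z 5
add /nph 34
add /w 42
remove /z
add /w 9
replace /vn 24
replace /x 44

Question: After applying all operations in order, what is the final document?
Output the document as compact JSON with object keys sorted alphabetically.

Answer: {"aer":5,"nph":34,"og":14,"vn":24,"w":9,"x":44}

Derivation:
After op 1 (remove /knb): {"aer":21,"x":86}
After op 2 (add /aer 5): {"aer":5,"x":86}
After op 3 (add /og 6): {"aer":5,"og":6,"x":86}
After op 4 (add /vn 46): {"aer":5,"og":6,"vn":46,"x":86}
After op 5 (replace /x 3): {"aer":5,"og":6,"vn":46,"x":3}
After op 6 (add /og 44): {"aer":5,"og":44,"vn":46,"x":3}
After op 7 (add /z 14): {"aer":5,"og":44,"vn":46,"x":3,"z":14}
After op 8 (replace /og 14): {"aer":5,"og":14,"vn":46,"x":3,"z":14}
After op 9 (replace /z 5): {"aer":5,"og":14,"vn":46,"x":3,"z":5}
After op 10 (add /nph 34): {"aer":5,"nph":34,"og":14,"vn":46,"x":3,"z":5}
After op 11 (add /w 42): {"aer":5,"nph":34,"og":14,"vn":46,"w":42,"x":3,"z":5}
After op 12 (remove /z): {"aer":5,"nph":34,"og":14,"vn":46,"w":42,"x":3}
After op 13 (add /w 9): {"aer":5,"nph":34,"og":14,"vn":46,"w":9,"x":3}
After op 14 (replace /vn 24): {"aer":5,"nph":34,"og":14,"vn":24,"w":9,"x":3}
After op 15 (replace /x 44): {"aer":5,"nph":34,"og":14,"vn":24,"w":9,"x":44}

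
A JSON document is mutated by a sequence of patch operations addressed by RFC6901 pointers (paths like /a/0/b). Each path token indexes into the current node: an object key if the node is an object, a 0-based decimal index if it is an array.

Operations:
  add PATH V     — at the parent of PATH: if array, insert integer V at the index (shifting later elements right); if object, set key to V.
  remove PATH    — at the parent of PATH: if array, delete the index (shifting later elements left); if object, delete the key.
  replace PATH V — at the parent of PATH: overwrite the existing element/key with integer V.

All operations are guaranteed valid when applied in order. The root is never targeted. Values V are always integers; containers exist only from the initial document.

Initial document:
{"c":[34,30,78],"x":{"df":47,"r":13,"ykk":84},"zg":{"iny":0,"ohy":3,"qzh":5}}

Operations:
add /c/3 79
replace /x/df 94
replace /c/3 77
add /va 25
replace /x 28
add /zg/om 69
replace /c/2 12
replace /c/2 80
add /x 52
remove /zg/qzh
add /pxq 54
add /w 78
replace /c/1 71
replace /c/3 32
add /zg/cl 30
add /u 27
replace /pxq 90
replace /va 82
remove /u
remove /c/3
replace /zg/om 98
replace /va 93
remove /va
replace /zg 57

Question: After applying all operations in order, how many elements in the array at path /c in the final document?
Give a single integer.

After op 1 (add /c/3 79): {"c":[34,30,78,79],"x":{"df":47,"r":13,"ykk":84},"zg":{"iny":0,"ohy":3,"qzh":5}}
After op 2 (replace /x/df 94): {"c":[34,30,78,79],"x":{"df":94,"r":13,"ykk":84},"zg":{"iny":0,"ohy":3,"qzh":5}}
After op 3 (replace /c/3 77): {"c":[34,30,78,77],"x":{"df":94,"r":13,"ykk":84},"zg":{"iny":0,"ohy":3,"qzh":5}}
After op 4 (add /va 25): {"c":[34,30,78,77],"va":25,"x":{"df":94,"r":13,"ykk":84},"zg":{"iny":0,"ohy":3,"qzh":5}}
After op 5 (replace /x 28): {"c":[34,30,78,77],"va":25,"x":28,"zg":{"iny":0,"ohy":3,"qzh":5}}
After op 6 (add /zg/om 69): {"c":[34,30,78,77],"va":25,"x":28,"zg":{"iny":0,"ohy":3,"om":69,"qzh":5}}
After op 7 (replace /c/2 12): {"c":[34,30,12,77],"va":25,"x":28,"zg":{"iny":0,"ohy":3,"om":69,"qzh":5}}
After op 8 (replace /c/2 80): {"c":[34,30,80,77],"va":25,"x":28,"zg":{"iny":0,"ohy":3,"om":69,"qzh":5}}
After op 9 (add /x 52): {"c":[34,30,80,77],"va":25,"x":52,"zg":{"iny":0,"ohy":3,"om":69,"qzh":5}}
After op 10 (remove /zg/qzh): {"c":[34,30,80,77],"va":25,"x":52,"zg":{"iny":0,"ohy":3,"om":69}}
After op 11 (add /pxq 54): {"c":[34,30,80,77],"pxq":54,"va":25,"x":52,"zg":{"iny":0,"ohy":3,"om":69}}
After op 12 (add /w 78): {"c":[34,30,80,77],"pxq":54,"va":25,"w":78,"x":52,"zg":{"iny":0,"ohy":3,"om":69}}
After op 13 (replace /c/1 71): {"c":[34,71,80,77],"pxq":54,"va":25,"w":78,"x":52,"zg":{"iny":0,"ohy":3,"om":69}}
After op 14 (replace /c/3 32): {"c":[34,71,80,32],"pxq":54,"va":25,"w":78,"x":52,"zg":{"iny":0,"ohy":3,"om":69}}
After op 15 (add /zg/cl 30): {"c":[34,71,80,32],"pxq":54,"va":25,"w":78,"x":52,"zg":{"cl":30,"iny":0,"ohy":3,"om":69}}
After op 16 (add /u 27): {"c":[34,71,80,32],"pxq":54,"u":27,"va":25,"w":78,"x":52,"zg":{"cl":30,"iny":0,"ohy":3,"om":69}}
After op 17 (replace /pxq 90): {"c":[34,71,80,32],"pxq":90,"u":27,"va":25,"w":78,"x":52,"zg":{"cl":30,"iny":0,"ohy":3,"om":69}}
After op 18 (replace /va 82): {"c":[34,71,80,32],"pxq":90,"u":27,"va":82,"w":78,"x":52,"zg":{"cl":30,"iny":0,"ohy":3,"om":69}}
After op 19 (remove /u): {"c":[34,71,80,32],"pxq":90,"va":82,"w":78,"x":52,"zg":{"cl":30,"iny":0,"ohy":3,"om":69}}
After op 20 (remove /c/3): {"c":[34,71,80],"pxq":90,"va":82,"w":78,"x":52,"zg":{"cl":30,"iny":0,"ohy":3,"om":69}}
After op 21 (replace /zg/om 98): {"c":[34,71,80],"pxq":90,"va":82,"w":78,"x":52,"zg":{"cl":30,"iny":0,"ohy":3,"om":98}}
After op 22 (replace /va 93): {"c":[34,71,80],"pxq":90,"va":93,"w":78,"x":52,"zg":{"cl":30,"iny":0,"ohy":3,"om":98}}
After op 23 (remove /va): {"c":[34,71,80],"pxq":90,"w":78,"x":52,"zg":{"cl":30,"iny":0,"ohy":3,"om":98}}
After op 24 (replace /zg 57): {"c":[34,71,80],"pxq":90,"w":78,"x":52,"zg":57}
Size at path /c: 3

Answer: 3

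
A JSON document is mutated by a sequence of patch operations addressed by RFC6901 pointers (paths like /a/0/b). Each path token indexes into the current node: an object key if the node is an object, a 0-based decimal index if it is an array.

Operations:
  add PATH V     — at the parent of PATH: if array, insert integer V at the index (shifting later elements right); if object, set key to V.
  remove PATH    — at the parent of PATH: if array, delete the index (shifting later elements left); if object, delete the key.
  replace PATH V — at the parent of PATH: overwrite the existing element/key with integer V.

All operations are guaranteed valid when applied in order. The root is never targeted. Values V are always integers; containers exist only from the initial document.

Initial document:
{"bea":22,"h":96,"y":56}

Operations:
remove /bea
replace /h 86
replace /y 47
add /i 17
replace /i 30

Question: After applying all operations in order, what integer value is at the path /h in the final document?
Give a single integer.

After op 1 (remove /bea): {"h":96,"y":56}
After op 2 (replace /h 86): {"h":86,"y":56}
After op 3 (replace /y 47): {"h":86,"y":47}
After op 4 (add /i 17): {"h":86,"i":17,"y":47}
After op 5 (replace /i 30): {"h":86,"i":30,"y":47}
Value at /h: 86

Answer: 86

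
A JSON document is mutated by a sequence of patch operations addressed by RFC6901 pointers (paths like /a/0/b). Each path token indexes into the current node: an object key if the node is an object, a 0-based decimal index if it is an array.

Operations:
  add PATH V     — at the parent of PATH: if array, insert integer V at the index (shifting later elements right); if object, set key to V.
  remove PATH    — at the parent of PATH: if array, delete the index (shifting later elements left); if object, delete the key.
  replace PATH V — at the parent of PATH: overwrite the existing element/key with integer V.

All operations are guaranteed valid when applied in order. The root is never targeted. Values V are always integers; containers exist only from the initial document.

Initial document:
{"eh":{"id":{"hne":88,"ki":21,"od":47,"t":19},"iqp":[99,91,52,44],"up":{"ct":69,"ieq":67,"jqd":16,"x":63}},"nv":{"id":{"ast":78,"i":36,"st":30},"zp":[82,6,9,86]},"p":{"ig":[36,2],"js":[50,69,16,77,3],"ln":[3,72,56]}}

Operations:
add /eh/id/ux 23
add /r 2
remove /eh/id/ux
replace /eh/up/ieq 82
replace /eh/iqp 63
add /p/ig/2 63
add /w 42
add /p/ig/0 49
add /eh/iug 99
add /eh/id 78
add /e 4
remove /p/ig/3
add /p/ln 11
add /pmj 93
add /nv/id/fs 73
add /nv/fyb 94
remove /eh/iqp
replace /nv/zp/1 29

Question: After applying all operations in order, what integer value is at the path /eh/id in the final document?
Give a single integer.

Answer: 78

Derivation:
After op 1 (add /eh/id/ux 23): {"eh":{"id":{"hne":88,"ki":21,"od":47,"t":19,"ux":23},"iqp":[99,91,52,44],"up":{"ct":69,"ieq":67,"jqd":16,"x":63}},"nv":{"id":{"ast":78,"i":36,"st":30},"zp":[82,6,9,86]},"p":{"ig":[36,2],"js":[50,69,16,77,3],"ln":[3,72,56]}}
After op 2 (add /r 2): {"eh":{"id":{"hne":88,"ki":21,"od":47,"t":19,"ux":23},"iqp":[99,91,52,44],"up":{"ct":69,"ieq":67,"jqd":16,"x":63}},"nv":{"id":{"ast":78,"i":36,"st":30},"zp":[82,6,9,86]},"p":{"ig":[36,2],"js":[50,69,16,77,3],"ln":[3,72,56]},"r":2}
After op 3 (remove /eh/id/ux): {"eh":{"id":{"hne":88,"ki":21,"od":47,"t":19},"iqp":[99,91,52,44],"up":{"ct":69,"ieq":67,"jqd":16,"x":63}},"nv":{"id":{"ast":78,"i":36,"st":30},"zp":[82,6,9,86]},"p":{"ig":[36,2],"js":[50,69,16,77,3],"ln":[3,72,56]},"r":2}
After op 4 (replace /eh/up/ieq 82): {"eh":{"id":{"hne":88,"ki":21,"od":47,"t":19},"iqp":[99,91,52,44],"up":{"ct":69,"ieq":82,"jqd":16,"x":63}},"nv":{"id":{"ast":78,"i":36,"st":30},"zp":[82,6,9,86]},"p":{"ig":[36,2],"js":[50,69,16,77,3],"ln":[3,72,56]},"r":2}
After op 5 (replace /eh/iqp 63): {"eh":{"id":{"hne":88,"ki":21,"od":47,"t":19},"iqp":63,"up":{"ct":69,"ieq":82,"jqd":16,"x":63}},"nv":{"id":{"ast":78,"i":36,"st":30},"zp":[82,6,9,86]},"p":{"ig":[36,2],"js":[50,69,16,77,3],"ln":[3,72,56]},"r":2}
After op 6 (add /p/ig/2 63): {"eh":{"id":{"hne":88,"ki":21,"od":47,"t":19},"iqp":63,"up":{"ct":69,"ieq":82,"jqd":16,"x":63}},"nv":{"id":{"ast":78,"i":36,"st":30},"zp":[82,6,9,86]},"p":{"ig":[36,2,63],"js":[50,69,16,77,3],"ln":[3,72,56]},"r":2}
After op 7 (add /w 42): {"eh":{"id":{"hne":88,"ki":21,"od":47,"t":19},"iqp":63,"up":{"ct":69,"ieq":82,"jqd":16,"x":63}},"nv":{"id":{"ast":78,"i":36,"st":30},"zp":[82,6,9,86]},"p":{"ig":[36,2,63],"js":[50,69,16,77,3],"ln":[3,72,56]},"r":2,"w":42}
After op 8 (add /p/ig/0 49): {"eh":{"id":{"hne":88,"ki":21,"od":47,"t":19},"iqp":63,"up":{"ct":69,"ieq":82,"jqd":16,"x":63}},"nv":{"id":{"ast":78,"i":36,"st":30},"zp":[82,6,9,86]},"p":{"ig":[49,36,2,63],"js":[50,69,16,77,3],"ln":[3,72,56]},"r":2,"w":42}
After op 9 (add /eh/iug 99): {"eh":{"id":{"hne":88,"ki":21,"od":47,"t":19},"iqp":63,"iug":99,"up":{"ct":69,"ieq":82,"jqd":16,"x":63}},"nv":{"id":{"ast":78,"i":36,"st":30},"zp":[82,6,9,86]},"p":{"ig":[49,36,2,63],"js":[50,69,16,77,3],"ln":[3,72,56]},"r":2,"w":42}
After op 10 (add /eh/id 78): {"eh":{"id":78,"iqp":63,"iug":99,"up":{"ct":69,"ieq":82,"jqd":16,"x":63}},"nv":{"id":{"ast":78,"i":36,"st":30},"zp":[82,6,9,86]},"p":{"ig":[49,36,2,63],"js":[50,69,16,77,3],"ln":[3,72,56]},"r":2,"w":42}
After op 11 (add /e 4): {"e":4,"eh":{"id":78,"iqp":63,"iug":99,"up":{"ct":69,"ieq":82,"jqd":16,"x":63}},"nv":{"id":{"ast":78,"i":36,"st":30},"zp":[82,6,9,86]},"p":{"ig":[49,36,2,63],"js":[50,69,16,77,3],"ln":[3,72,56]},"r":2,"w":42}
After op 12 (remove /p/ig/3): {"e":4,"eh":{"id":78,"iqp":63,"iug":99,"up":{"ct":69,"ieq":82,"jqd":16,"x":63}},"nv":{"id":{"ast":78,"i":36,"st":30},"zp":[82,6,9,86]},"p":{"ig":[49,36,2],"js":[50,69,16,77,3],"ln":[3,72,56]},"r":2,"w":42}
After op 13 (add /p/ln 11): {"e":4,"eh":{"id":78,"iqp":63,"iug":99,"up":{"ct":69,"ieq":82,"jqd":16,"x":63}},"nv":{"id":{"ast":78,"i":36,"st":30},"zp":[82,6,9,86]},"p":{"ig":[49,36,2],"js":[50,69,16,77,3],"ln":11},"r":2,"w":42}
After op 14 (add /pmj 93): {"e":4,"eh":{"id":78,"iqp":63,"iug":99,"up":{"ct":69,"ieq":82,"jqd":16,"x":63}},"nv":{"id":{"ast":78,"i":36,"st":30},"zp":[82,6,9,86]},"p":{"ig":[49,36,2],"js":[50,69,16,77,3],"ln":11},"pmj":93,"r":2,"w":42}
After op 15 (add /nv/id/fs 73): {"e":4,"eh":{"id":78,"iqp":63,"iug":99,"up":{"ct":69,"ieq":82,"jqd":16,"x":63}},"nv":{"id":{"ast":78,"fs":73,"i":36,"st":30},"zp":[82,6,9,86]},"p":{"ig":[49,36,2],"js":[50,69,16,77,3],"ln":11},"pmj":93,"r":2,"w":42}
After op 16 (add /nv/fyb 94): {"e":4,"eh":{"id":78,"iqp":63,"iug":99,"up":{"ct":69,"ieq":82,"jqd":16,"x":63}},"nv":{"fyb":94,"id":{"ast":78,"fs":73,"i":36,"st":30},"zp":[82,6,9,86]},"p":{"ig":[49,36,2],"js":[50,69,16,77,3],"ln":11},"pmj":93,"r":2,"w":42}
After op 17 (remove /eh/iqp): {"e":4,"eh":{"id":78,"iug":99,"up":{"ct":69,"ieq":82,"jqd":16,"x":63}},"nv":{"fyb":94,"id":{"ast":78,"fs":73,"i":36,"st":30},"zp":[82,6,9,86]},"p":{"ig":[49,36,2],"js":[50,69,16,77,3],"ln":11},"pmj":93,"r":2,"w":42}
After op 18 (replace /nv/zp/1 29): {"e":4,"eh":{"id":78,"iug":99,"up":{"ct":69,"ieq":82,"jqd":16,"x":63}},"nv":{"fyb":94,"id":{"ast":78,"fs":73,"i":36,"st":30},"zp":[82,29,9,86]},"p":{"ig":[49,36,2],"js":[50,69,16,77,3],"ln":11},"pmj":93,"r":2,"w":42}
Value at /eh/id: 78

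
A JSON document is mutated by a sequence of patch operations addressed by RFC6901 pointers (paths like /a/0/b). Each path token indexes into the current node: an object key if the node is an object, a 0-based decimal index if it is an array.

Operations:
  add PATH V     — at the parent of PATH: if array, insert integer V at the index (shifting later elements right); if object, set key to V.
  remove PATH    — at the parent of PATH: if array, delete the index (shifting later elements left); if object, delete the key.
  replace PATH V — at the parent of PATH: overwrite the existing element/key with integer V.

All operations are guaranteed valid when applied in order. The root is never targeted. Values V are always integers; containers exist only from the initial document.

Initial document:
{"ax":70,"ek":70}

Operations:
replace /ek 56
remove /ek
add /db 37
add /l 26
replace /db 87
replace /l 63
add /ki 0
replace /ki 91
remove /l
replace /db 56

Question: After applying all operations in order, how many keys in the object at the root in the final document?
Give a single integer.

Answer: 3

Derivation:
After op 1 (replace /ek 56): {"ax":70,"ek":56}
After op 2 (remove /ek): {"ax":70}
After op 3 (add /db 37): {"ax":70,"db":37}
After op 4 (add /l 26): {"ax":70,"db":37,"l":26}
After op 5 (replace /db 87): {"ax":70,"db":87,"l":26}
After op 6 (replace /l 63): {"ax":70,"db":87,"l":63}
After op 7 (add /ki 0): {"ax":70,"db":87,"ki":0,"l":63}
After op 8 (replace /ki 91): {"ax":70,"db":87,"ki":91,"l":63}
After op 9 (remove /l): {"ax":70,"db":87,"ki":91}
After op 10 (replace /db 56): {"ax":70,"db":56,"ki":91}
Size at the root: 3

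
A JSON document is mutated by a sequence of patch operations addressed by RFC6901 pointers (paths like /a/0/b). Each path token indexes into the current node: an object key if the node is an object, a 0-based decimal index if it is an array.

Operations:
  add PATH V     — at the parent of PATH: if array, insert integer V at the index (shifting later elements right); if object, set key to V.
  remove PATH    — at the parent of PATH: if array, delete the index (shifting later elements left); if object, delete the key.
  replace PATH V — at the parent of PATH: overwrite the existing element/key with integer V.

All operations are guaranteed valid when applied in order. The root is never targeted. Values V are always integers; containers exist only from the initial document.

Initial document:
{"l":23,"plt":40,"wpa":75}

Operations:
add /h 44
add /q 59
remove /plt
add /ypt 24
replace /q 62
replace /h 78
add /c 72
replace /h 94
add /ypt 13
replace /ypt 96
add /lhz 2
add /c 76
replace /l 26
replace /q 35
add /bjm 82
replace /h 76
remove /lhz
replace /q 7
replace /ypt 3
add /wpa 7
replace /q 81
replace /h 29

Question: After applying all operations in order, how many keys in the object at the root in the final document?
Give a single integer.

Answer: 7

Derivation:
After op 1 (add /h 44): {"h":44,"l":23,"plt":40,"wpa":75}
After op 2 (add /q 59): {"h":44,"l":23,"plt":40,"q":59,"wpa":75}
After op 3 (remove /plt): {"h":44,"l":23,"q":59,"wpa":75}
After op 4 (add /ypt 24): {"h":44,"l":23,"q":59,"wpa":75,"ypt":24}
After op 5 (replace /q 62): {"h":44,"l":23,"q":62,"wpa":75,"ypt":24}
After op 6 (replace /h 78): {"h":78,"l":23,"q":62,"wpa":75,"ypt":24}
After op 7 (add /c 72): {"c":72,"h":78,"l":23,"q":62,"wpa":75,"ypt":24}
After op 8 (replace /h 94): {"c":72,"h":94,"l":23,"q":62,"wpa":75,"ypt":24}
After op 9 (add /ypt 13): {"c":72,"h":94,"l":23,"q":62,"wpa":75,"ypt":13}
After op 10 (replace /ypt 96): {"c":72,"h":94,"l":23,"q":62,"wpa":75,"ypt":96}
After op 11 (add /lhz 2): {"c":72,"h":94,"l":23,"lhz":2,"q":62,"wpa":75,"ypt":96}
After op 12 (add /c 76): {"c":76,"h":94,"l":23,"lhz":2,"q":62,"wpa":75,"ypt":96}
After op 13 (replace /l 26): {"c":76,"h":94,"l":26,"lhz":2,"q":62,"wpa":75,"ypt":96}
After op 14 (replace /q 35): {"c":76,"h":94,"l":26,"lhz":2,"q":35,"wpa":75,"ypt":96}
After op 15 (add /bjm 82): {"bjm":82,"c":76,"h":94,"l":26,"lhz":2,"q":35,"wpa":75,"ypt":96}
After op 16 (replace /h 76): {"bjm":82,"c":76,"h":76,"l":26,"lhz":2,"q":35,"wpa":75,"ypt":96}
After op 17 (remove /lhz): {"bjm":82,"c":76,"h":76,"l":26,"q":35,"wpa":75,"ypt":96}
After op 18 (replace /q 7): {"bjm":82,"c":76,"h":76,"l":26,"q":7,"wpa":75,"ypt":96}
After op 19 (replace /ypt 3): {"bjm":82,"c":76,"h":76,"l":26,"q":7,"wpa":75,"ypt":3}
After op 20 (add /wpa 7): {"bjm":82,"c":76,"h":76,"l":26,"q":7,"wpa":7,"ypt":3}
After op 21 (replace /q 81): {"bjm":82,"c":76,"h":76,"l":26,"q":81,"wpa":7,"ypt":3}
After op 22 (replace /h 29): {"bjm":82,"c":76,"h":29,"l":26,"q":81,"wpa":7,"ypt":3}
Size at the root: 7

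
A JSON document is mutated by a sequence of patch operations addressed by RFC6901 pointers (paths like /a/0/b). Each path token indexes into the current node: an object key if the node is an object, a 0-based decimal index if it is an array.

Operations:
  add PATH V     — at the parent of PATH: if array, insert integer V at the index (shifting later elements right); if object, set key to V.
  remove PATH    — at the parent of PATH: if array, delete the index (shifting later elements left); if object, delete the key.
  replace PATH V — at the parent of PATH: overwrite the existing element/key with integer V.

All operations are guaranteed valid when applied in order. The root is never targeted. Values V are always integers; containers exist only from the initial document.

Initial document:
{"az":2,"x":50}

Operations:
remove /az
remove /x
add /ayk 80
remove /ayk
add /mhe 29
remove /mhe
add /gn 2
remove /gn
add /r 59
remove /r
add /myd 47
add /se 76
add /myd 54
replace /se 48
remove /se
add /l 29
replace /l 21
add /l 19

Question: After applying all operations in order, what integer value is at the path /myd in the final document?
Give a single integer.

Answer: 54

Derivation:
After op 1 (remove /az): {"x":50}
After op 2 (remove /x): {}
After op 3 (add /ayk 80): {"ayk":80}
After op 4 (remove /ayk): {}
After op 5 (add /mhe 29): {"mhe":29}
After op 6 (remove /mhe): {}
After op 7 (add /gn 2): {"gn":2}
After op 8 (remove /gn): {}
After op 9 (add /r 59): {"r":59}
After op 10 (remove /r): {}
After op 11 (add /myd 47): {"myd":47}
After op 12 (add /se 76): {"myd":47,"se":76}
After op 13 (add /myd 54): {"myd":54,"se":76}
After op 14 (replace /se 48): {"myd":54,"se":48}
After op 15 (remove /se): {"myd":54}
After op 16 (add /l 29): {"l":29,"myd":54}
After op 17 (replace /l 21): {"l":21,"myd":54}
After op 18 (add /l 19): {"l":19,"myd":54}
Value at /myd: 54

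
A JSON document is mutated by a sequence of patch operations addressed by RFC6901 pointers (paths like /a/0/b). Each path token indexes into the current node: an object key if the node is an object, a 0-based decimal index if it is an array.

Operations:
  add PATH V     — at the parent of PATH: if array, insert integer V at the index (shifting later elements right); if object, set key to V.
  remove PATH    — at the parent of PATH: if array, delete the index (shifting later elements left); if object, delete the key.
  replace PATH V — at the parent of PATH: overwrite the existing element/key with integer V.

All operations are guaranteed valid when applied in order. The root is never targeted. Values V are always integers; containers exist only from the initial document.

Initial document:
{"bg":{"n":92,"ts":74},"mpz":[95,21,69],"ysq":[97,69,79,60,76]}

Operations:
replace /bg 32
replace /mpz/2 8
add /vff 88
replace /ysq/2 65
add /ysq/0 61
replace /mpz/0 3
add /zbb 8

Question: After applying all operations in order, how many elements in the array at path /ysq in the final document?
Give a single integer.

After op 1 (replace /bg 32): {"bg":32,"mpz":[95,21,69],"ysq":[97,69,79,60,76]}
After op 2 (replace /mpz/2 8): {"bg":32,"mpz":[95,21,8],"ysq":[97,69,79,60,76]}
After op 3 (add /vff 88): {"bg":32,"mpz":[95,21,8],"vff":88,"ysq":[97,69,79,60,76]}
After op 4 (replace /ysq/2 65): {"bg":32,"mpz":[95,21,8],"vff":88,"ysq":[97,69,65,60,76]}
After op 5 (add /ysq/0 61): {"bg":32,"mpz":[95,21,8],"vff":88,"ysq":[61,97,69,65,60,76]}
After op 6 (replace /mpz/0 3): {"bg":32,"mpz":[3,21,8],"vff":88,"ysq":[61,97,69,65,60,76]}
After op 7 (add /zbb 8): {"bg":32,"mpz":[3,21,8],"vff":88,"ysq":[61,97,69,65,60,76],"zbb":8}
Size at path /ysq: 6

Answer: 6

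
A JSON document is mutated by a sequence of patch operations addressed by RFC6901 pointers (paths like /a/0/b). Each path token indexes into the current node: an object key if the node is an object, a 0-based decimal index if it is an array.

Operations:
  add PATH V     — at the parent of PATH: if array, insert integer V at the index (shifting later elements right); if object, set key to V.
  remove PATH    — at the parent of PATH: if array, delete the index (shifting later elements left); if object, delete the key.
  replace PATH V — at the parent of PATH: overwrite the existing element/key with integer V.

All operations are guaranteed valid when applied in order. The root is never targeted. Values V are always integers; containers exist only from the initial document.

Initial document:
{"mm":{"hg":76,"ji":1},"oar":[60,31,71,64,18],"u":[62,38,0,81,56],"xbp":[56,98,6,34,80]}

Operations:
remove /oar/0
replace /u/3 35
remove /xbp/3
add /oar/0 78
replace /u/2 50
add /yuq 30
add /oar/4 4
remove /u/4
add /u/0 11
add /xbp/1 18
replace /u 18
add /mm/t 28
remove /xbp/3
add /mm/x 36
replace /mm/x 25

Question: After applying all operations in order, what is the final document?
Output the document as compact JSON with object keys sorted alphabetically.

After op 1 (remove /oar/0): {"mm":{"hg":76,"ji":1},"oar":[31,71,64,18],"u":[62,38,0,81,56],"xbp":[56,98,6,34,80]}
After op 2 (replace /u/3 35): {"mm":{"hg":76,"ji":1},"oar":[31,71,64,18],"u":[62,38,0,35,56],"xbp":[56,98,6,34,80]}
After op 3 (remove /xbp/3): {"mm":{"hg":76,"ji":1},"oar":[31,71,64,18],"u":[62,38,0,35,56],"xbp":[56,98,6,80]}
After op 4 (add /oar/0 78): {"mm":{"hg":76,"ji":1},"oar":[78,31,71,64,18],"u":[62,38,0,35,56],"xbp":[56,98,6,80]}
After op 5 (replace /u/2 50): {"mm":{"hg":76,"ji":1},"oar":[78,31,71,64,18],"u":[62,38,50,35,56],"xbp":[56,98,6,80]}
After op 6 (add /yuq 30): {"mm":{"hg":76,"ji":1},"oar":[78,31,71,64,18],"u":[62,38,50,35,56],"xbp":[56,98,6,80],"yuq":30}
After op 7 (add /oar/4 4): {"mm":{"hg":76,"ji":1},"oar":[78,31,71,64,4,18],"u":[62,38,50,35,56],"xbp":[56,98,6,80],"yuq":30}
After op 8 (remove /u/4): {"mm":{"hg":76,"ji":1},"oar":[78,31,71,64,4,18],"u":[62,38,50,35],"xbp":[56,98,6,80],"yuq":30}
After op 9 (add /u/0 11): {"mm":{"hg":76,"ji":1},"oar":[78,31,71,64,4,18],"u":[11,62,38,50,35],"xbp":[56,98,6,80],"yuq":30}
After op 10 (add /xbp/1 18): {"mm":{"hg":76,"ji":1},"oar":[78,31,71,64,4,18],"u":[11,62,38,50,35],"xbp":[56,18,98,6,80],"yuq":30}
After op 11 (replace /u 18): {"mm":{"hg":76,"ji":1},"oar":[78,31,71,64,4,18],"u":18,"xbp":[56,18,98,6,80],"yuq":30}
After op 12 (add /mm/t 28): {"mm":{"hg":76,"ji":1,"t":28},"oar":[78,31,71,64,4,18],"u":18,"xbp":[56,18,98,6,80],"yuq":30}
After op 13 (remove /xbp/3): {"mm":{"hg":76,"ji":1,"t":28},"oar":[78,31,71,64,4,18],"u":18,"xbp":[56,18,98,80],"yuq":30}
After op 14 (add /mm/x 36): {"mm":{"hg":76,"ji":1,"t":28,"x":36},"oar":[78,31,71,64,4,18],"u":18,"xbp":[56,18,98,80],"yuq":30}
After op 15 (replace /mm/x 25): {"mm":{"hg":76,"ji":1,"t":28,"x":25},"oar":[78,31,71,64,4,18],"u":18,"xbp":[56,18,98,80],"yuq":30}

Answer: {"mm":{"hg":76,"ji":1,"t":28,"x":25},"oar":[78,31,71,64,4,18],"u":18,"xbp":[56,18,98,80],"yuq":30}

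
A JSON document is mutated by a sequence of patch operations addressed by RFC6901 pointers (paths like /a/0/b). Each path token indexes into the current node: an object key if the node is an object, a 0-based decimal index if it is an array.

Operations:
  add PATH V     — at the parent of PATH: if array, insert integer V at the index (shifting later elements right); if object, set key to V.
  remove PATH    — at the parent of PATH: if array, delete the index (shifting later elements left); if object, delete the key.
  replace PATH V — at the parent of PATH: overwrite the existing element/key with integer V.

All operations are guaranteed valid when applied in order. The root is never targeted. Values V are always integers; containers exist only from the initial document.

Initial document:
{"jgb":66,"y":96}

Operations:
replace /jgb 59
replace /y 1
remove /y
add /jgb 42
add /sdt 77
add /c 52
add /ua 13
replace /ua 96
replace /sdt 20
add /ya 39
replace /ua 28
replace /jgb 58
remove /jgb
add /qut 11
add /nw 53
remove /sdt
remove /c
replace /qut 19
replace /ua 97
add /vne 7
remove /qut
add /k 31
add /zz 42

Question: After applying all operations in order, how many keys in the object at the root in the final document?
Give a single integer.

Answer: 6

Derivation:
After op 1 (replace /jgb 59): {"jgb":59,"y":96}
After op 2 (replace /y 1): {"jgb":59,"y":1}
After op 3 (remove /y): {"jgb":59}
After op 4 (add /jgb 42): {"jgb":42}
After op 5 (add /sdt 77): {"jgb":42,"sdt":77}
After op 6 (add /c 52): {"c":52,"jgb":42,"sdt":77}
After op 7 (add /ua 13): {"c":52,"jgb":42,"sdt":77,"ua":13}
After op 8 (replace /ua 96): {"c":52,"jgb":42,"sdt":77,"ua":96}
After op 9 (replace /sdt 20): {"c":52,"jgb":42,"sdt":20,"ua":96}
After op 10 (add /ya 39): {"c":52,"jgb":42,"sdt":20,"ua":96,"ya":39}
After op 11 (replace /ua 28): {"c":52,"jgb":42,"sdt":20,"ua":28,"ya":39}
After op 12 (replace /jgb 58): {"c":52,"jgb":58,"sdt":20,"ua":28,"ya":39}
After op 13 (remove /jgb): {"c":52,"sdt":20,"ua":28,"ya":39}
After op 14 (add /qut 11): {"c":52,"qut":11,"sdt":20,"ua":28,"ya":39}
After op 15 (add /nw 53): {"c":52,"nw":53,"qut":11,"sdt":20,"ua":28,"ya":39}
After op 16 (remove /sdt): {"c":52,"nw":53,"qut":11,"ua":28,"ya":39}
After op 17 (remove /c): {"nw":53,"qut":11,"ua":28,"ya":39}
After op 18 (replace /qut 19): {"nw":53,"qut":19,"ua":28,"ya":39}
After op 19 (replace /ua 97): {"nw":53,"qut":19,"ua":97,"ya":39}
After op 20 (add /vne 7): {"nw":53,"qut":19,"ua":97,"vne":7,"ya":39}
After op 21 (remove /qut): {"nw":53,"ua":97,"vne":7,"ya":39}
After op 22 (add /k 31): {"k":31,"nw":53,"ua":97,"vne":7,"ya":39}
After op 23 (add /zz 42): {"k":31,"nw":53,"ua":97,"vne":7,"ya":39,"zz":42}
Size at the root: 6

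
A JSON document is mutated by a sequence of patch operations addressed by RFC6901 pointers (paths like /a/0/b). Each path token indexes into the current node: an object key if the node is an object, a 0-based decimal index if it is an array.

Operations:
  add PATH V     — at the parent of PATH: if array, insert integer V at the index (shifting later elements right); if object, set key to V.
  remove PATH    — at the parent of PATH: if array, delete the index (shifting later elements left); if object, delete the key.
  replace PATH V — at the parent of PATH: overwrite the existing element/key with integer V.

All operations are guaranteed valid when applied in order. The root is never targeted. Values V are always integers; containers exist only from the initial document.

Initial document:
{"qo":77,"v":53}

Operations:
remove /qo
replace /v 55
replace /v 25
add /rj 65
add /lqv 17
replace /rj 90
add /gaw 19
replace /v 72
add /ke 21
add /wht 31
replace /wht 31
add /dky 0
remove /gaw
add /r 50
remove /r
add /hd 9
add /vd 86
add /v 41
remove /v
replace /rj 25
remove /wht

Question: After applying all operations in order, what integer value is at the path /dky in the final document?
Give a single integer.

Answer: 0

Derivation:
After op 1 (remove /qo): {"v":53}
After op 2 (replace /v 55): {"v":55}
After op 3 (replace /v 25): {"v":25}
After op 4 (add /rj 65): {"rj":65,"v":25}
After op 5 (add /lqv 17): {"lqv":17,"rj":65,"v":25}
After op 6 (replace /rj 90): {"lqv":17,"rj":90,"v":25}
After op 7 (add /gaw 19): {"gaw":19,"lqv":17,"rj":90,"v":25}
After op 8 (replace /v 72): {"gaw":19,"lqv":17,"rj":90,"v":72}
After op 9 (add /ke 21): {"gaw":19,"ke":21,"lqv":17,"rj":90,"v":72}
After op 10 (add /wht 31): {"gaw":19,"ke":21,"lqv":17,"rj":90,"v":72,"wht":31}
After op 11 (replace /wht 31): {"gaw":19,"ke":21,"lqv":17,"rj":90,"v":72,"wht":31}
After op 12 (add /dky 0): {"dky":0,"gaw":19,"ke":21,"lqv":17,"rj":90,"v":72,"wht":31}
After op 13 (remove /gaw): {"dky":0,"ke":21,"lqv":17,"rj":90,"v":72,"wht":31}
After op 14 (add /r 50): {"dky":0,"ke":21,"lqv":17,"r":50,"rj":90,"v":72,"wht":31}
After op 15 (remove /r): {"dky":0,"ke":21,"lqv":17,"rj":90,"v":72,"wht":31}
After op 16 (add /hd 9): {"dky":0,"hd":9,"ke":21,"lqv":17,"rj":90,"v":72,"wht":31}
After op 17 (add /vd 86): {"dky":0,"hd":9,"ke":21,"lqv":17,"rj":90,"v":72,"vd":86,"wht":31}
After op 18 (add /v 41): {"dky":0,"hd":9,"ke":21,"lqv":17,"rj":90,"v":41,"vd":86,"wht":31}
After op 19 (remove /v): {"dky":0,"hd":9,"ke":21,"lqv":17,"rj":90,"vd":86,"wht":31}
After op 20 (replace /rj 25): {"dky":0,"hd":9,"ke":21,"lqv":17,"rj":25,"vd":86,"wht":31}
After op 21 (remove /wht): {"dky":0,"hd":9,"ke":21,"lqv":17,"rj":25,"vd":86}
Value at /dky: 0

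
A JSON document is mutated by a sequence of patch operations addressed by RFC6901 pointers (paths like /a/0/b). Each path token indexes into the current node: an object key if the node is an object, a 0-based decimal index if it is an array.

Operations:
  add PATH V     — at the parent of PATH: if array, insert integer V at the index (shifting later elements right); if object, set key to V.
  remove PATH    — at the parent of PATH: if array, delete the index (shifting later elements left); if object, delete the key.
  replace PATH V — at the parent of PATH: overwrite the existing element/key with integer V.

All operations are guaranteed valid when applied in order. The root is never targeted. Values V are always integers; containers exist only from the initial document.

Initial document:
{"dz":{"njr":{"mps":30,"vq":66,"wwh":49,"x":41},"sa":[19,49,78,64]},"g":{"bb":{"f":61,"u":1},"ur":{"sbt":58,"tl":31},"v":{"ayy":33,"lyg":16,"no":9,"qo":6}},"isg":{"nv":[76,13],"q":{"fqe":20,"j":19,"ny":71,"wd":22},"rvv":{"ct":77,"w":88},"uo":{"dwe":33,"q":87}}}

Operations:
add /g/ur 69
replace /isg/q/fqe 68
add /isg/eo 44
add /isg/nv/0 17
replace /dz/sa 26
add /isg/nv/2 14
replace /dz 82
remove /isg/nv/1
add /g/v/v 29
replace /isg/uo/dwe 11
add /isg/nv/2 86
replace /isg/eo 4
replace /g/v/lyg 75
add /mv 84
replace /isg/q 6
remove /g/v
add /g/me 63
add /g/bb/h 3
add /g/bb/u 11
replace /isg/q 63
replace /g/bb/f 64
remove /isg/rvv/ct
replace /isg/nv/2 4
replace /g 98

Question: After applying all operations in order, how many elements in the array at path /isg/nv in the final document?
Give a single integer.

After op 1 (add /g/ur 69): {"dz":{"njr":{"mps":30,"vq":66,"wwh":49,"x":41},"sa":[19,49,78,64]},"g":{"bb":{"f":61,"u":1},"ur":69,"v":{"ayy":33,"lyg":16,"no":9,"qo":6}},"isg":{"nv":[76,13],"q":{"fqe":20,"j":19,"ny":71,"wd":22},"rvv":{"ct":77,"w":88},"uo":{"dwe":33,"q":87}}}
After op 2 (replace /isg/q/fqe 68): {"dz":{"njr":{"mps":30,"vq":66,"wwh":49,"x":41},"sa":[19,49,78,64]},"g":{"bb":{"f":61,"u":1},"ur":69,"v":{"ayy":33,"lyg":16,"no":9,"qo":6}},"isg":{"nv":[76,13],"q":{"fqe":68,"j":19,"ny":71,"wd":22},"rvv":{"ct":77,"w":88},"uo":{"dwe":33,"q":87}}}
After op 3 (add /isg/eo 44): {"dz":{"njr":{"mps":30,"vq":66,"wwh":49,"x":41},"sa":[19,49,78,64]},"g":{"bb":{"f":61,"u":1},"ur":69,"v":{"ayy":33,"lyg":16,"no":9,"qo":6}},"isg":{"eo":44,"nv":[76,13],"q":{"fqe":68,"j":19,"ny":71,"wd":22},"rvv":{"ct":77,"w":88},"uo":{"dwe":33,"q":87}}}
After op 4 (add /isg/nv/0 17): {"dz":{"njr":{"mps":30,"vq":66,"wwh":49,"x":41},"sa":[19,49,78,64]},"g":{"bb":{"f":61,"u":1},"ur":69,"v":{"ayy":33,"lyg":16,"no":9,"qo":6}},"isg":{"eo":44,"nv":[17,76,13],"q":{"fqe":68,"j":19,"ny":71,"wd":22},"rvv":{"ct":77,"w":88},"uo":{"dwe":33,"q":87}}}
After op 5 (replace /dz/sa 26): {"dz":{"njr":{"mps":30,"vq":66,"wwh":49,"x":41},"sa":26},"g":{"bb":{"f":61,"u":1},"ur":69,"v":{"ayy":33,"lyg":16,"no":9,"qo":6}},"isg":{"eo":44,"nv":[17,76,13],"q":{"fqe":68,"j":19,"ny":71,"wd":22},"rvv":{"ct":77,"w":88},"uo":{"dwe":33,"q":87}}}
After op 6 (add /isg/nv/2 14): {"dz":{"njr":{"mps":30,"vq":66,"wwh":49,"x":41},"sa":26},"g":{"bb":{"f":61,"u":1},"ur":69,"v":{"ayy":33,"lyg":16,"no":9,"qo":6}},"isg":{"eo":44,"nv":[17,76,14,13],"q":{"fqe":68,"j":19,"ny":71,"wd":22},"rvv":{"ct":77,"w":88},"uo":{"dwe":33,"q":87}}}
After op 7 (replace /dz 82): {"dz":82,"g":{"bb":{"f":61,"u":1},"ur":69,"v":{"ayy":33,"lyg":16,"no":9,"qo":6}},"isg":{"eo":44,"nv":[17,76,14,13],"q":{"fqe":68,"j":19,"ny":71,"wd":22},"rvv":{"ct":77,"w":88},"uo":{"dwe":33,"q":87}}}
After op 8 (remove /isg/nv/1): {"dz":82,"g":{"bb":{"f":61,"u":1},"ur":69,"v":{"ayy":33,"lyg":16,"no":9,"qo":6}},"isg":{"eo":44,"nv":[17,14,13],"q":{"fqe":68,"j":19,"ny":71,"wd":22},"rvv":{"ct":77,"w":88},"uo":{"dwe":33,"q":87}}}
After op 9 (add /g/v/v 29): {"dz":82,"g":{"bb":{"f":61,"u":1},"ur":69,"v":{"ayy":33,"lyg":16,"no":9,"qo":6,"v":29}},"isg":{"eo":44,"nv":[17,14,13],"q":{"fqe":68,"j":19,"ny":71,"wd":22},"rvv":{"ct":77,"w":88},"uo":{"dwe":33,"q":87}}}
After op 10 (replace /isg/uo/dwe 11): {"dz":82,"g":{"bb":{"f":61,"u":1},"ur":69,"v":{"ayy":33,"lyg":16,"no":9,"qo":6,"v":29}},"isg":{"eo":44,"nv":[17,14,13],"q":{"fqe":68,"j":19,"ny":71,"wd":22},"rvv":{"ct":77,"w":88},"uo":{"dwe":11,"q":87}}}
After op 11 (add /isg/nv/2 86): {"dz":82,"g":{"bb":{"f":61,"u":1},"ur":69,"v":{"ayy":33,"lyg":16,"no":9,"qo":6,"v":29}},"isg":{"eo":44,"nv":[17,14,86,13],"q":{"fqe":68,"j":19,"ny":71,"wd":22},"rvv":{"ct":77,"w":88},"uo":{"dwe":11,"q":87}}}
After op 12 (replace /isg/eo 4): {"dz":82,"g":{"bb":{"f":61,"u":1},"ur":69,"v":{"ayy":33,"lyg":16,"no":9,"qo":6,"v":29}},"isg":{"eo":4,"nv":[17,14,86,13],"q":{"fqe":68,"j":19,"ny":71,"wd":22},"rvv":{"ct":77,"w":88},"uo":{"dwe":11,"q":87}}}
After op 13 (replace /g/v/lyg 75): {"dz":82,"g":{"bb":{"f":61,"u":1},"ur":69,"v":{"ayy":33,"lyg":75,"no":9,"qo":6,"v":29}},"isg":{"eo":4,"nv":[17,14,86,13],"q":{"fqe":68,"j":19,"ny":71,"wd":22},"rvv":{"ct":77,"w":88},"uo":{"dwe":11,"q":87}}}
After op 14 (add /mv 84): {"dz":82,"g":{"bb":{"f":61,"u":1},"ur":69,"v":{"ayy":33,"lyg":75,"no":9,"qo":6,"v":29}},"isg":{"eo":4,"nv":[17,14,86,13],"q":{"fqe":68,"j":19,"ny":71,"wd":22},"rvv":{"ct":77,"w":88},"uo":{"dwe":11,"q":87}},"mv":84}
After op 15 (replace /isg/q 6): {"dz":82,"g":{"bb":{"f":61,"u":1},"ur":69,"v":{"ayy":33,"lyg":75,"no":9,"qo":6,"v":29}},"isg":{"eo":4,"nv":[17,14,86,13],"q":6,"rvv":{"ct":77,"w":88},"uo":{"dwe":11,"q":87}},"mv":84}
After op 16 (remove /g/v): {"dz":82,"g":{"bb":{"f":61,"u":1},"ur":69},"isg":{"eo":4,"nv":[17,14,86,13],"q":6,"rvv":{"ct":77,"w":88},"uo":{"dwe":11,"q":87}},"mv":84}
After op 17 (add /g/me 63): {"dz":82,"g":{"bb":{"f":61,"u":1},"me":63,"ur":69},"isg":{"eo":4,"nv":[17,14,86,13],"q":6,"rvv":{"ct":77,"w":88},"uo":{"dwe":11,"q":87}},"mv":84}
After op 18 (add /g/bb/h 3): {"dz":82,"g":{"bb":{"f":61,"h":3,"u":1},"me":63,"ur":69},"isg":{"eo":4,"nv":[17,14,86,13],"q":6,"rvv":{"ct":77,"w":88},"uo":{"dwe":11,"q":87}},"mv":84}
After op 19 (add /g/bb/u 11): {"dz":82,"g":{"bb":{"f":61,"h":3,"u":11},"me":63,"ur":69},"isg":{"eo":4,"nv":[17,14,86,13],"q":6,"rvv":{"ct":77,"w":88},"uo":{"dwe":11,"q":87}},"mv":84}
After op 20 (replace /isg/q 63): {"dz":82,"g":{"bb":{"f":61,"h":3,"u":11},"me":63,"ur":69},"isg":{"eo":4,"nv":[17,14,86,13],"q":63,"rvv":{"ct":77,"w":88},"uo":{"dwe":11,"q":87}},"mv":84}
After op 21 (replace /g/bb/f 64): {"dz":82,"g":{"bb":{"f":64,"h":3,"u":11},"me":63,"ur":69},"isg":{"eo":4,"nv":[17,14,86,13],"q":63,"rvv":{"ct":77,"w":88},"uo":{"dwe":11,"q":87}},"mv":84}
After op 22 (remove /isg/rvv/ct): {"dz":82,"g":{"bb":{"f":64,"h":3,"u":11},"me":63,"ur":69},"isg":{"eo":4,"nv":[17,14,86,13],"q":63,"rvv":{"w":88},"uo":{"dwe":11,"q":87}},"mv":84}
After op 23 (replace /isg/nv/2 4): {"dz":82,"g":{"bb":{"f":64,"h":3,"u":11},"me":63,"ur":69},"isg":{"eo":4,"nv":[17,14,4,13],"q":63,"rvv":{"w":88},"uo":{"dwe":11,"q":87}},"mv":84}
After op 24 (replace /g 98): {"dz":82,"g":98,"isg":{"eo":4,"nv":[17,14,4,13],"q":63,"rvv":{"w":88},"uo":{"dwe":11,"q":87}},"mv":84}
Size at path /isg/nv: 4

Answer: 4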